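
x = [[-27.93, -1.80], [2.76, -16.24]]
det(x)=458.551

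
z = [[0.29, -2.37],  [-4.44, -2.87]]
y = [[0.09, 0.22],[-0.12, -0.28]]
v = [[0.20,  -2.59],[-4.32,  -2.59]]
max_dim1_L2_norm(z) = 5.29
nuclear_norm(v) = 7.45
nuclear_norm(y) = 0.39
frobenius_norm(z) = 5.80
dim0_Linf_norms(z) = [4.44, 2.87]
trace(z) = -2.58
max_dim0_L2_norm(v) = 4.32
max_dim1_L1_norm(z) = 7.31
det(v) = -11.71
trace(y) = -0.19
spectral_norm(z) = 5.41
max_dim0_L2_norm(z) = 4.45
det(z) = -11.36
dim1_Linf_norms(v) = [2.59, 4.32]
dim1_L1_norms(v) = [2.79, 6.91]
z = y + v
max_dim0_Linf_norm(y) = 0.28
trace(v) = -2.39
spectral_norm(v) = 5.20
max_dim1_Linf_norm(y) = 0.28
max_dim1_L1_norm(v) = 6.91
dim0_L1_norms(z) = [4.73, 5.24]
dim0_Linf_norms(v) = [4.32, 2.59]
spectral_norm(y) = 0.39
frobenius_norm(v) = 5.67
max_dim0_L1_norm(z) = 5.24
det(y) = 0.00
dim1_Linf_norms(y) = [0.22, 0.28]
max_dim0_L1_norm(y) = 0.5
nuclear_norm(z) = 7.51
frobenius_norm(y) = 0.39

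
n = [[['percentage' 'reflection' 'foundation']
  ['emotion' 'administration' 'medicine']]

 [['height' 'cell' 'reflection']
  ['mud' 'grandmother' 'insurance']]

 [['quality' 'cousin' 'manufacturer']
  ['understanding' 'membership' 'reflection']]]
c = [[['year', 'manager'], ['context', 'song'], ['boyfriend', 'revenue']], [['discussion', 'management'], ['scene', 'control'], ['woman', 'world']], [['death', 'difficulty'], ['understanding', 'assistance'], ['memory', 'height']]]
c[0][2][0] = 'boyfriend'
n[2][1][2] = 'reflection'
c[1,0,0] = 'discussion'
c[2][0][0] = 'death'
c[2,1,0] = 'understanding'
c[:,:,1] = [['manager', 'song', 'revenue'], ['management', 'control', 'world'], ['difficulty', 'assistance', 'height']]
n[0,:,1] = ['reflection', 'administration']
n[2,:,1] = ['cousin', 'membership']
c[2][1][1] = 'assistance'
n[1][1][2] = 'insurance'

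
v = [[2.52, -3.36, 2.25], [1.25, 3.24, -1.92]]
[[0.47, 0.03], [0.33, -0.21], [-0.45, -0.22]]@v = [[1.22, -1.48, 1.00], [0.57, -1.79, 1.15], [-1.41, 0.8, -0.59]]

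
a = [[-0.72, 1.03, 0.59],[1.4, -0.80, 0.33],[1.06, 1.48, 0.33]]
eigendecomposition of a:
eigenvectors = [[-0.40, -0.56, -0.21], [-0.37, 0.79, -0.48], [-0.84, -0.26, 0.85]]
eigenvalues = [1.48, -1.9, -0.77]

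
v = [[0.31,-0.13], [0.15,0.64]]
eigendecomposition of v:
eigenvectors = [[-0.86, 0.46], [0.51, -0.89]]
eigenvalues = [0.39, 0.56]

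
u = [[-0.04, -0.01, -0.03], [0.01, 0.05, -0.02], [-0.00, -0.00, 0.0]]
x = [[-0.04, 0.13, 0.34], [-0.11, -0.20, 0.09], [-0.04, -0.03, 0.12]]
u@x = [[0.0, -0.00, -0.02], [-0.01, -0.01, 0.01], [0.00, 0.00, 0.0]]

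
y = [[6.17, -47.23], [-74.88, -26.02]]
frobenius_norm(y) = 92.48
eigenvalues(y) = [51.68, -71.53]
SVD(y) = [[0.18, 0.98],[0.98, -0.18]] @ diag([80.15951423420614, 46.122108340101946]) @ [[-0.90, -0.43], [0.43, -0.9]]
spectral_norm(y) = 80.16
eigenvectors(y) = [[0.72, 0.52], [-0.69, 0.85]]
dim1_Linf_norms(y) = [47.23, 74.88]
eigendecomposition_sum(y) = [[32.59, -19.81], [-31.41, 19.09]] + [[-26.42, -27.42], [-43.47, -45.11]]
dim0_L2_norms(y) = [75.13, 53.92]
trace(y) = -19.85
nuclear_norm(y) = 126.28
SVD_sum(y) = [[-13.16,  -6.2], [-71.31,  -33.59]] + [[19.33,  -41.03],[-3.57,  7.57]]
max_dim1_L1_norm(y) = 100.9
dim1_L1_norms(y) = [53.4, 100.9]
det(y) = -3697.13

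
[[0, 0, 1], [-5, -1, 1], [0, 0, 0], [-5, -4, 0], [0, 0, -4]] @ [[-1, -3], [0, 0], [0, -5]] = [[0, -5], [5, 10], [0, 0], [5, 15], [0, 20]]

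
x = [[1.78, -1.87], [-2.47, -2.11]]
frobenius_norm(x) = 4.15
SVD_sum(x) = [[0.30,0.21], [-2.64,-1.87]] + [[1.48, -2.08], [0.17, -0.24]]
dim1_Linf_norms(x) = [1.87, 2.47]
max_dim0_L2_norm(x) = 3.04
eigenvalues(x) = [2.73, -3.06]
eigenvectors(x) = [[0.89, 0.36], [-0.45, 0.93]]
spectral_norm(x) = 3.26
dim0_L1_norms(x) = [4.25, 3.98]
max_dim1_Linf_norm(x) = 2.47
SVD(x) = [[-0.11, 0.99], [0.99, 0.11]] @ diag([3.2564721336045728, 2.571709400973773]) @ [[-0.82, -0.58], [0.58, -0.82]]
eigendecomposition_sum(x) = [[2.28, -0.88], [-1.16, 0.45]] + [[-0.5,-0.99],[-1.31,-2.56]]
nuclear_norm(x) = 5.83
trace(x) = -0.33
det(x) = -8.37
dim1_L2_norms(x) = [2.58, 3.25]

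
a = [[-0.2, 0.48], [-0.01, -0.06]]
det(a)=0.017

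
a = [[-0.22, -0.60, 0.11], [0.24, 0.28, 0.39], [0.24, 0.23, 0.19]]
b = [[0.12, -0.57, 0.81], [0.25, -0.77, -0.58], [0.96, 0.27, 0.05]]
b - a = [[0.34, 0.03, 0.70], [0.01, -1.05, -0.97], [0.72, 0.04, -0.14]]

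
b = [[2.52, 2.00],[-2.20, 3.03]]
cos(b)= [[-3.63, -1.36],[1.5, -3.98]]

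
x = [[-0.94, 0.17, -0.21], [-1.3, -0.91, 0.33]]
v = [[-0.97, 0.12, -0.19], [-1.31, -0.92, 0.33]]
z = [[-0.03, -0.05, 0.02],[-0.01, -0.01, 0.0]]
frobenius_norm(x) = 1.89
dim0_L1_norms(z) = [0.04, 0.06, 0.02]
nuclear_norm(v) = 2.46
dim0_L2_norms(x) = [1.6, 0.93, 0.39]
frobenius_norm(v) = 1.91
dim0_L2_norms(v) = [1.63, 0.93, 0.38]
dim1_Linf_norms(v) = [0.97, 1.31]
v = x + z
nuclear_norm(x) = 2.46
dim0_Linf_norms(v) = [1.31, 0.92, 0.33]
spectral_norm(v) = 1.79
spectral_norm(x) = 1.76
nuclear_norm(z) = 0.07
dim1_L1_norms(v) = [1.28, 2.56]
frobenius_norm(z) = 0.06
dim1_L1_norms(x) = [1.32, 2.54]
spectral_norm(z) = 0.06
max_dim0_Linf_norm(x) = 1.3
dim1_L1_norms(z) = [0.1, 0.02]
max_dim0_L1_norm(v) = 2.28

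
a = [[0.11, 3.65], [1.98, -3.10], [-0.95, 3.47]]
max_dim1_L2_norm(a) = 3.68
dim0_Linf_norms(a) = [1.98, 3.65]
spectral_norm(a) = 6.12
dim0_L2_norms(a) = [2.2, 5.91]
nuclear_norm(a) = 7.65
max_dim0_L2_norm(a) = 5.91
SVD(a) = [[0.57, 0.71], [-0.57, 0.71], [0.59, 0.01]] @ diag([6.121549973162717, 1.5280791622398164]) @ [[-0.27, 0.96], [0.96, 0.27]]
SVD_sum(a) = [[-0.93, 3.36], [0.94, -3.39], [-0.96, 3.47]] + [[1.04, 0.29], [1.04, 0.29], [0.01, 0.0]]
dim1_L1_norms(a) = [3.76, 5.08, 4.42]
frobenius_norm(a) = 6.31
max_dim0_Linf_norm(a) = 3.65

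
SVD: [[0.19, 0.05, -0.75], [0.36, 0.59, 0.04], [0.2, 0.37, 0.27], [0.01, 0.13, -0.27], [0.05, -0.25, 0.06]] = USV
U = [[0.73, 0.55, -0.25],[0.56, -0.59, -0.17],[0.15, -0.57, -0.14],[0.31, 0.13, 0.43],[-0.20, 0.12, -0.84]]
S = [0.85, 0.85, 0.2]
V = [[0.42,0.6,-0.68], [-0.25,-0.64,-0.73], [-0.87,0.48,-0.12]]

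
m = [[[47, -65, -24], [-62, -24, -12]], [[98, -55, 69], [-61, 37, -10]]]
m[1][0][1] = -55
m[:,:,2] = [[-24, -12], [69, -10]]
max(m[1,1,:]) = 37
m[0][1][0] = -62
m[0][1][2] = -12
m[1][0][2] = 69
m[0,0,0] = 47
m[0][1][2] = -12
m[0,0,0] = 47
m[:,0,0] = [47, 98]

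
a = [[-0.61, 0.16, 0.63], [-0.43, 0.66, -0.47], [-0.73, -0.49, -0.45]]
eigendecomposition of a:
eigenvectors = [[(-0.02-0.66j), (-0.02+0.66j), (0.04+0j)], [(0.28-0.06j), (0.28+0.06j), (-0.94+0j)], [(0.7+0j), 0.70-0.00j, 0.33+0.00j]]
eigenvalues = [(-0.62+0.73j), (-0.62-0.73j), (0.84+0j)]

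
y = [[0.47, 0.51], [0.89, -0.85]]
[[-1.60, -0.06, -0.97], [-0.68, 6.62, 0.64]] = y@[[-2.0,3.89,-0.58], [-1.29,-3.71,-1.36]]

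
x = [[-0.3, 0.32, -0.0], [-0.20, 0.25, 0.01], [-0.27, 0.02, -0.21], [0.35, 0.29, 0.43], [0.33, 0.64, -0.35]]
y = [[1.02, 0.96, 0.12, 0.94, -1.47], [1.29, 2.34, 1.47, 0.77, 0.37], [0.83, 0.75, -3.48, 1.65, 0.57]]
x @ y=[[0.11,0.46,0.43,-0.04,0.56], [0.13,0.40,0.31,0.02,0.39], [-0.42,-0.37,0.73,-0.58,0.28], [1.09,1.34,-1.03,1.26,-0.16], [0.87,1.55,2.20,0.23,-0.45]]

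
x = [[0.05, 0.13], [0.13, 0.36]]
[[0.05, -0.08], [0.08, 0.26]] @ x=[[-0.01, -0.02],  [0.04, 0.1]]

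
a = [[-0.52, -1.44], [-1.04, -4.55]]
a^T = [[-0.52, -1.04], [-1.44, -4.55]]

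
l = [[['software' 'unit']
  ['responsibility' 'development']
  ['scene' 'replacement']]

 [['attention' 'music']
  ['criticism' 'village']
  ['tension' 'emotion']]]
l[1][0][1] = 'music'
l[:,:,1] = [['unit', 'development', 'replacement'], ['music', 'village', 'emotion']]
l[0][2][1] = 'replacement'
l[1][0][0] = 'attention'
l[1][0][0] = 'attention'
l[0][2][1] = 'replacement'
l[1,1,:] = ['criticism', 'village']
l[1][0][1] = 'music'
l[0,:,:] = [['software', 'unit'], ['responsibility', 'development'], ['scene', 'replacement']]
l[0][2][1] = 'replacement'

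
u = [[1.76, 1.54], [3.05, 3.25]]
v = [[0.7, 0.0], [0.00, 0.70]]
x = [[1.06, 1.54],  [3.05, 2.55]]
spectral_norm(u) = 5.03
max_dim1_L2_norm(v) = 0.7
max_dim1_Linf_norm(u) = 3.25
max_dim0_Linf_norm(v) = 0.7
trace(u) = 5.01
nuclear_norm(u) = 5.23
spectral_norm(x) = 4.37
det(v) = 0.49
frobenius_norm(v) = 0.99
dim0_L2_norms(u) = [3.52, 3.6]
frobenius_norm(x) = 4.39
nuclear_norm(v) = 1.40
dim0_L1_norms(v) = [0.7, 0.7]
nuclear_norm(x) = 4.83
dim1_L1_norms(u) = [3.3, 6.3]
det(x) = -1.99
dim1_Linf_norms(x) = [1.54, 3.05]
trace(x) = 3.61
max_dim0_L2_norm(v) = 0.7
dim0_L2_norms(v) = [0.7, 0.7]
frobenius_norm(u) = 5.03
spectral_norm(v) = 0.70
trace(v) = 1.40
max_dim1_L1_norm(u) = 6.3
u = v + x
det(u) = 1.02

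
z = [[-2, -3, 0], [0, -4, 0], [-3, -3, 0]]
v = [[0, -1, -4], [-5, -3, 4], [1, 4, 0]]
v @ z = [[12, 16, 0], [-2, 15, 0], [-2, -19, 0]]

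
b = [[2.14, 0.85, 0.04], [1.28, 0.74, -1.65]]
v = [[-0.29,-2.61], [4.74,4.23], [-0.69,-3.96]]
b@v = [[3.38, -2.15], [4.27, 6.32]]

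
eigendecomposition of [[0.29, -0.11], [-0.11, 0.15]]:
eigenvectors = [[0.88,0.48], [-0.48,0.88]]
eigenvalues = [0.35, 0.09]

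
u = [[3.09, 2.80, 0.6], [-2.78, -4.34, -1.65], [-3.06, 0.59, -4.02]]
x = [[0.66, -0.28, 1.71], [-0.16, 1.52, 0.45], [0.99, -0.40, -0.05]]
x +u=[[3.75, 2.52, 2.31], [-2.94, -2.82, -1.2], [-2.07, 0.19, -4.07]]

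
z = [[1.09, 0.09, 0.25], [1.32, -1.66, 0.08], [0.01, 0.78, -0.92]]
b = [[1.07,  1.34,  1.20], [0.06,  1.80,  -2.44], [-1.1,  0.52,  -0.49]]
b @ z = [[2.95,-1.19,-0.73],[2.42,-4.89,2.40],[-0.52,-1.34,0.22]]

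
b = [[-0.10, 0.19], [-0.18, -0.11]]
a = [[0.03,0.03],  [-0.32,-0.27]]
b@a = [[-0.06, -0.05], [0.03, 0.02]]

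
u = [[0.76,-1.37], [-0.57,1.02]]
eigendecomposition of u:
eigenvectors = [[-0.87,0.8], [-0.49,-0.60]]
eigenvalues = [-0.0, 1.78]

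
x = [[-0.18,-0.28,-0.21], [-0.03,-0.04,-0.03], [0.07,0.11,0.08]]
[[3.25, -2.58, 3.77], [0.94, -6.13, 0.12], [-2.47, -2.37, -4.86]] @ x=[[-0.24,-0.39,-0.3], [0.02,-0.0,-0.00], [0.18,0.25,0.2]]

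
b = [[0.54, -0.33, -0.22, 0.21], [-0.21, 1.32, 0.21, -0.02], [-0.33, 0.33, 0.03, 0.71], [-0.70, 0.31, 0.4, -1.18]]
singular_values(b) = [1.75, 1.33, 0.59, 0.0]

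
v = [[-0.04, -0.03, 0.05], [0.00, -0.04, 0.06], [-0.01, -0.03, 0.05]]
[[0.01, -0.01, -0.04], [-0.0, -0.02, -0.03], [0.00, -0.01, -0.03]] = v@[[-0.20,0.01,0.41],[0.06,-0.04,0.40],[0.03,-0.28,-0.21]]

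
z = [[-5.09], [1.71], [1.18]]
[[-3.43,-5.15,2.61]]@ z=[[11.73]]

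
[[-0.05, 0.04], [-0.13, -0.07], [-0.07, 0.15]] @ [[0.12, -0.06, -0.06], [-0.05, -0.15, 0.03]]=[[-0.01,  -0.00,  0.00],[-0.01,  0.02,  0.01],[-0.02,  -0.02,  0.01]]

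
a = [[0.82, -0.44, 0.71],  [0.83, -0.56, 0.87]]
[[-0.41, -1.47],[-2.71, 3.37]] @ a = [[-1.56, 1.00, -1.57], [0.57, -0.69, 1.01]]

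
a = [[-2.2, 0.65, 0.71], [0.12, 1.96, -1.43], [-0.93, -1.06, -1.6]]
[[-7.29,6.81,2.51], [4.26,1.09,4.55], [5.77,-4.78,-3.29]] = a@[[1.75,-1.63,-0.22], [-0.88,2.38,2.65], [-4.04,2.36,0.43]]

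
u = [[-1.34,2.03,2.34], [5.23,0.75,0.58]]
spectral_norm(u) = 5.40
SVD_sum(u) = [[-1.22, -0.06, -0.01], [5.26, 0.27, 0.04]] + [[-0.12, 2.09, 2.35], [-0.03, 0.48, 0.54]]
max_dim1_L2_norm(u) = 5.32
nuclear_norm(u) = 8.63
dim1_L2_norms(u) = [3.38, 5.32]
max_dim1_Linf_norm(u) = 5.23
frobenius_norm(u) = 6.30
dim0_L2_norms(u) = [5.4, 2.16, 2.41]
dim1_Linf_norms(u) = [2.34, 5.23]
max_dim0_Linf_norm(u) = 5.23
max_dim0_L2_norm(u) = 5.4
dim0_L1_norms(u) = [6.57, 2.78, 2.92]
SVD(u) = [[-0.23, 0.97], [0.97, 0.23]] @ diag([5.404486718313241, 3.230390581891884]) @ [[1.00, 0.05, 0.01], [-0.04, 0.66, 0.75]]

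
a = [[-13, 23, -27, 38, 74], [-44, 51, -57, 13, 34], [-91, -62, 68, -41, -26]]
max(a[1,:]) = 51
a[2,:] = [-91, -62, 68, -41, -26]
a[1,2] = -57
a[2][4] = -26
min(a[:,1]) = -62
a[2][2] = 68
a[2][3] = -41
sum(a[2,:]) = -152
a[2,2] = 68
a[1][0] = -44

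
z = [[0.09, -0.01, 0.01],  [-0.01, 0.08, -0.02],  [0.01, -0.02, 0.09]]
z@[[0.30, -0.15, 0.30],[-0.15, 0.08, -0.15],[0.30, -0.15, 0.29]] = [[0.03,-0.02,0.03], [-0.02,0.01,-0.02], [0.03,-0.02,0.03]]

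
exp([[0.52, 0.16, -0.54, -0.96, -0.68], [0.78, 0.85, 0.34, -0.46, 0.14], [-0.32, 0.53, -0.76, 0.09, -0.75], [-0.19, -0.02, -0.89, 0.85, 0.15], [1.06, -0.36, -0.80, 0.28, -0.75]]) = [[1.59, 0.49, 0.36, -2.1, -0.73], [1.57, 2.7, 0.69, -1.93, -0.41], [-0.31, 0.75, 0.73, 0.06, -0.28], [-0.08, -0.53, -1.22, 2.52, 0.51], [0.89, -0.55, -0.61, -0.20, 0.39]]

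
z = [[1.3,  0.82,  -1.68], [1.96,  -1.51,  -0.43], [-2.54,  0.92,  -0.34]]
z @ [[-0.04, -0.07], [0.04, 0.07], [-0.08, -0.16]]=[[0.12, 0.24], [-0.1, -0.17], [0.17, 0.3]]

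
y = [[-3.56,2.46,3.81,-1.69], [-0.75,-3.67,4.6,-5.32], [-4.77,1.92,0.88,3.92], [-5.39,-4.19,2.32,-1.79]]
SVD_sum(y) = [[-1.93, -1.55, 2.20, -1.95], [-3.61, -2.9, 4.12, -3.65], [-0.07, -0.05, 0.08, -0.07], [-3.33, -2.67, 3.8, -3.37]] + [[-2.28,1.18,0.29,1.64], [2.44,-1.27,-0.31,-1.75], [-4.82,2.51,0.61,3.47], [-1.23,0.64,0.16,0.89]] + [[0.80,2.71,1.61,-1.13],[0.19,0.65,0.39,-0.27],[-0.11,-0.37,-0.22,0.15],[-0.67,-2.27,-1.34,0.95]] + [[-0.16, 0.11, -0.28, -0.25], [0.23, -0.16, 0.41, 0.36], [0.23, -0.16, 0.41, 0.36], [-0.16, 0.11, -0.29, -0.25]]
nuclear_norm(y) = 24.20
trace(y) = -8.14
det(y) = 409.89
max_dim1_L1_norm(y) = 14.34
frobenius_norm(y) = 14.05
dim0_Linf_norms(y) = [5.39, 4.19, 4.6, 5.32]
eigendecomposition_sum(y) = [[-0.14+0.00j, (-0.26-0j), 0.24+0.00j, -0.33-0.00j], [-2.20+0.00j, -4.04-0.00j, 3.76+0.00j, -5.18-0.00j], [(0.94-0j), (1.72+0j), (-1.6-0j), (2.21+0j)], [(-1.58+0j), (-2.89-0j), 2.69+0.00j, (-3.71-0j)]] + [[-2.43+0.00j,1.48-0.00j,(1.28-0j),(-1.08-0j)],  [1.50-0.00j,(-0.92+0j),-0.80+0.00j,0.67+0.00j],  [(-2.07+0j),(1.26-0j),(1.1-0j),-0.92-0.00j],  [(-1.65+0j),(1-0j),(0.87-0j),-0.73-0.00j]] + [[(-0.5+0.74j), 0.62+0.66j, 1.14+0.27j, (-0.14-0.82j)], [(-0.03+0.65j), 0.64+0.17j, (0.82-0.27j), -0.40-0.46j], [(-1.82-0.13j), (-0.53+1.77j), 0.69+2.30j, (1.32-1.09j)], [(-1.08-0.92j), (-1.15+0.87j), -0.62+1.77j, 1.33-0.08j]] + [[(-0.5-0.74j), (0.62-0.66j), 1.14-0.27j, (-0.14+0.82j)],[(-0.03-0.65j), 0.64-0.17j, 0.82+0.27j, -0.40+0.46j],[(-1.82+0.13j), (-0.53-1.77j), (0.69-2.3j), 1.32+1.09j],[(-1.08+0.92j), (-1.15-0.87j), (-0.62-1.77j), 1.33+0.08j]]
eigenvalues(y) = [(-9.49+0j), (-2.98+0j), (2.17+3.13j), (2.17-3.13j)]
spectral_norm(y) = 10.51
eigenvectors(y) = [[(-0.05+0j), (0.62+0j), 0.17-0.30j, 0.17+0.30j], [-0.77+0.00j, -0.39+0.00j, (-0.01-0.26j), (-0.01+0.26j)], [(0.33+0j), 0.53+0.00j, (0.71+0j), (0.71-0j)], [-0.55+0.00j, 0.42+0.00j, 0.45+0.33j, (0.45-0.33j)]]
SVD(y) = [[-0.37, 0.38, -0.75, -0.4], [-0.68, -0.41, -0.18, 0.58], [-0.01, 0.8, 0.10, 0.58], [-0.63, 0.21, 0.63, -0.41]] @ diag([10.507298482887853, 8.04820575352158, 4.590667993980498, 1.0558551555624582]) @ [[0.5,0.4,-0.57,0.51], [-0.74,0.39,0.09,0.54], [-0.23,-0.79,-0.47,0.33], [0.37,-0.26,0.67,0.59]]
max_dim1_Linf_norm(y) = 5.39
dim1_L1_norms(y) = [11.52, 14.34, 11.49, 13.69]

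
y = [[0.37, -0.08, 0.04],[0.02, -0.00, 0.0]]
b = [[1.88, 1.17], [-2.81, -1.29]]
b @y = [[0.72, -0.15, 0.08], [-1.07, 0.22, -0.11]]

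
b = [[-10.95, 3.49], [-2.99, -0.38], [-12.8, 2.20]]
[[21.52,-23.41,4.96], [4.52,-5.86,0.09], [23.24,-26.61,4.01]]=b @ [[-1.64, 2.01, -0.15], [1.02, -0.4, 0.95]]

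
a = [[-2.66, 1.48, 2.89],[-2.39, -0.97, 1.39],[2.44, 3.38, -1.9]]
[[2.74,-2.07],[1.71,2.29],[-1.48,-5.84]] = a @ [[-0.61, -0.60],[0.17, -1.56],[0.30, -0.47]]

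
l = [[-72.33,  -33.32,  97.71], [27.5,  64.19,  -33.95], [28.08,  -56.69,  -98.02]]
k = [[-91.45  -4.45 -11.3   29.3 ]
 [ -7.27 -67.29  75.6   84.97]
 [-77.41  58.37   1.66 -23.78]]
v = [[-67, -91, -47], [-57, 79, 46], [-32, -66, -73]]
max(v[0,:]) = -47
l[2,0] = 28.08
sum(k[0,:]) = -77.9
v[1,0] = -57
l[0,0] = -72.33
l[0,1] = -33.32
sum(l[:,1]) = -25.82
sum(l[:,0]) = -16.75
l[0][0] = -72.33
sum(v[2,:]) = -171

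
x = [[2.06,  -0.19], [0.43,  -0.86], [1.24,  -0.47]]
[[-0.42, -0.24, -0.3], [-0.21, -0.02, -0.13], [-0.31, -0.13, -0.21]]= x@[[-0.19, -0.12, -0.14], [0.15, -0.04, 0.08]]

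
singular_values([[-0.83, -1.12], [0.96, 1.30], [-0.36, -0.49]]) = [2.22, 0.0]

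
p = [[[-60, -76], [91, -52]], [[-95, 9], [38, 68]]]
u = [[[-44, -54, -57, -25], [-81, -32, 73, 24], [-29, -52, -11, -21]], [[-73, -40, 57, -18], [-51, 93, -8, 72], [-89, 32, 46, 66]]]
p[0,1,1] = -52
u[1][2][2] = 46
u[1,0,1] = -40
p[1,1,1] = 68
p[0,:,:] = [[-60, -76], [91, -52]]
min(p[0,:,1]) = -76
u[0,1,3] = 24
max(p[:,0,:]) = 9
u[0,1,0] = -81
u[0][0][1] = -54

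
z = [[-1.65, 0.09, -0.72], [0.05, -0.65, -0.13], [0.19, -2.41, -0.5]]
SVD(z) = [[-0.05, -1.0, -0.00], [0.26, -0.01, -0.97], [0.96, -0.05, 0.26]] @ diag([2.558430488124132, 1.799864373586021, 0.0046555485942195805]) @ [[0.11, -0.98, -0.19],[0.91, 0.02, 0.41],[0.4, 0.22, -0.89]]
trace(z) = -2.80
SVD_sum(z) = [[-0.02, 0.13, 0.03], [0.07, -0.65, -0.12], [0.27, -2.41, -0.46]] + [[-1.63,-0.04,-0.75], [-0.02,-0.00,-0.01], [-0.08,-0.00,-0.04]] + [[-0.00, -0.00, 0.00], [-0.00, -0.00, 0.0], [0.00, 0.0, -0.0]]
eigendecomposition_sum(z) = [[-0.83-0.56j, 0.05-3.23j, (-0.36-1.02j)], [0.02+0.14j, (-0.32+0.31j), -0.07+0.13j], [0.10+0.51j, -1.22+1.17j, -0.25+0.51j]] + [[-0.83+0.56j, (0.05+3.23j), -0.36+1.02j],  [(0.02-0.14j), -0.32-0.31j, (-0.07-0.13j)],  [(0.1-0.51j), -1.22-1.17j, -0.25-0.51j]] + [[0j, (-0.01-0j), 0.00-0.00j], [0j, -0.01-0.00j, 0.00-0.00j], [(-0-0j), (0.02+0j), (-0.01+0j)]]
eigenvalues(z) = [(-1.39+0.26j), (-1.39-0.26j), (-0.01+0j)]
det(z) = -0.02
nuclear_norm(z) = 4.36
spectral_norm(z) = 2.56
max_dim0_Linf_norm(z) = 2.41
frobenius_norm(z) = 3.13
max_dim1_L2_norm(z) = 2.47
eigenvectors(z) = [[(0.88+0j), (0.88-0j), (-0.4+0j)], [-0.09-0.09j, (-0.09+0.09j), -0.21+0.00j], [(-0.32-0.33j), -0.32+0.33j, 0.89+0.00j]]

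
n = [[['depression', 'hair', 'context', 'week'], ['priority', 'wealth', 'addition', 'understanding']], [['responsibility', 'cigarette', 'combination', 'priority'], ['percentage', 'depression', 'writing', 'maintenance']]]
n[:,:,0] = [['depression', 'priority'], ['responsibility', 'percentage']]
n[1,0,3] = 'priority'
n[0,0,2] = 'context'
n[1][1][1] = 'depression'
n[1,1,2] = 'writing'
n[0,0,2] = 'context'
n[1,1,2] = 'writing'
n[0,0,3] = 'week'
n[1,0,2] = 'combination'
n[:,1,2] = ['addition', 'writing']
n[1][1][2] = 'writing'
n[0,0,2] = 'context'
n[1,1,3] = 'maintenance'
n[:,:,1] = [['hair', 'wealth'], ['cigarette', 'depression']]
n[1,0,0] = 'responsibility'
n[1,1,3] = 'maintenance'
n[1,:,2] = ['combination', 'writing']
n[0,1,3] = 'understanding'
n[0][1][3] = 'understanding'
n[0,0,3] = 'week'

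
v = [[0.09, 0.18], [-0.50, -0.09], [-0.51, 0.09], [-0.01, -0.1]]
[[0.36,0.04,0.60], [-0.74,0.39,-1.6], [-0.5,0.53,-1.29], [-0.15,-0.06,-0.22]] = v @ [[1.23, -0.91, 2.86],[1.41, 0.68, 1.9]]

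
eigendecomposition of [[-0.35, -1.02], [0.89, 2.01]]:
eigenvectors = [[-0.9, 0.48], [0.43, -0.88]]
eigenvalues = [0.13, 1.53]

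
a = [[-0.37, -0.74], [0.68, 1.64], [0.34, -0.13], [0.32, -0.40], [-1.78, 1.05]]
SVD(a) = [[0.18, 0.38], [-0.44, -0.79], [0.13, -0.11], [0.23, -0.02], [-0.84, 0.47]] @ diag([2.226050524426539, 1.8833478336994292]) @ [[0.56,-0.83], [-0.83,-0.56]]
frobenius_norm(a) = 2.92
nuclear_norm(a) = 4.11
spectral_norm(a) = 2.23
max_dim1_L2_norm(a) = 2.07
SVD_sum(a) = [[0.23, -0.34], [-0.55, 0.81], [0.17, -0.25], [0.28, -0.42], [-1.04, 1.55]] + [[-0.6, -0.4], [1.23, 0.83], [0.17, 0.12], [0.04, 0.02], [-0.74, -0.5]]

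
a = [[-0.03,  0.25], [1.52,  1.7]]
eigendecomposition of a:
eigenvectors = [[-0.79,-0.13], [0.62,-0.99]]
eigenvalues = [-0.23, 1.9]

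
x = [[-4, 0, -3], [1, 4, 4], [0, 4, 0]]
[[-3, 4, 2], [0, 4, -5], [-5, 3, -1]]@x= [[16, 24, 25], [4, -4, 16], [23, 8, 27]]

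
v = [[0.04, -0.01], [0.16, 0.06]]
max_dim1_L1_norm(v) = 0.22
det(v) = 0.00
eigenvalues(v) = [(0.05+0.04j), (0.05-0.04j)]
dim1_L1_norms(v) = [0.05, 0.22]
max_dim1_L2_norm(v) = 0.17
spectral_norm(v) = 0.17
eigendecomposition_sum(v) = [[(0.02+0.03j), -0.00+0.01j], [(0.08-0.1j), (0.03+0.01j)]] + [[0.02-0.03j, (-0-0.01j)],[0.08+0.10j, 0.03-0.01j]]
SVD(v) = [[-0.20, -0.98], [-0.98, 0.2]] @ diag([0.17427914436868788, 0.022951684864472327]) @ [[-0.95, -0.33], [-0.33, 0.95]]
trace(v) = 0.10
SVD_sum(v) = [[0.03, 0.01], [0.16, 0.06]] + [[0.01, -0.02],[-0.00, 0.0]]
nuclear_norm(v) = 0.20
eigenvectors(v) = [[(0.06-0.23j), (0.06+0.23j)], [(-0.97+0j), -0.97-0.00j]]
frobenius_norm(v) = 0.18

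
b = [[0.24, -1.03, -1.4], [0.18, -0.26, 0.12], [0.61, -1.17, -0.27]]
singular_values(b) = [2.08, 0.83, 0.0]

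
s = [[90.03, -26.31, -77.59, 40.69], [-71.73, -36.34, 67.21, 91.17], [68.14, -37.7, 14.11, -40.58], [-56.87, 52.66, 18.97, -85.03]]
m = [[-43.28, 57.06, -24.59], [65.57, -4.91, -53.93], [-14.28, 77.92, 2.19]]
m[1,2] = -53.93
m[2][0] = -14.28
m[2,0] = -14.28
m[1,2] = -53.93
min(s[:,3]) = -85.03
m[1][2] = -53.93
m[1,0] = 65.57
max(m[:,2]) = 2.19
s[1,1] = -36.34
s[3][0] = -56.87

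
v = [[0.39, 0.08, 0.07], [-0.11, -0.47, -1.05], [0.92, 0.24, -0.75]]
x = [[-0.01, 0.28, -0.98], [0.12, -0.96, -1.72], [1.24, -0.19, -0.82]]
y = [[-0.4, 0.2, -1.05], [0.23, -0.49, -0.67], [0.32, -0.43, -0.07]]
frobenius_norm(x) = 2.68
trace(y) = -0.96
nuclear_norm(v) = 2.52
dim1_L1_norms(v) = [0.54, 1.63, 1.91]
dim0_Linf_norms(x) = [1.24, 0.96, 1.72]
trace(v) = -0.83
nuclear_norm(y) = 2.12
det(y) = 0.00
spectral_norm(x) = 2.36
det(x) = -1.72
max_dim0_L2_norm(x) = 2.14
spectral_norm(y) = 1.27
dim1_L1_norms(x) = [1.27, 2.8, 2.25]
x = v + y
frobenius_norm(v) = 1.72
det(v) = 0.18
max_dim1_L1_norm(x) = 2.8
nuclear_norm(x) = 4.11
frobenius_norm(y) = 1.53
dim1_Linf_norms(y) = [1.05, 0.67, 0.43]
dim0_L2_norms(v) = [1.01, 0.53, 1.29]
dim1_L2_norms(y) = [1.14, 0.86, 0.54]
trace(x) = -1.79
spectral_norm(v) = 1.41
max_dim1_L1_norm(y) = 1.65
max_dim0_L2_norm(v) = 1.29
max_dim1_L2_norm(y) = 1.14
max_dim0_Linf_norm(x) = 1.72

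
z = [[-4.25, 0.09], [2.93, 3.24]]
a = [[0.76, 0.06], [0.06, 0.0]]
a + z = [[-3.49, 0.15], [2.99, 3.24]]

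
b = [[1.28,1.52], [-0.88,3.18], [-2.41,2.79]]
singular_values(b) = [4.89, 2.13]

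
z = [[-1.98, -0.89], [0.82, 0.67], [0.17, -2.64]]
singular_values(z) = [3.0, 1.96]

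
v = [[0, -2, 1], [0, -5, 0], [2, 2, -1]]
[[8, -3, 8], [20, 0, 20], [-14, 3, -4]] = v @ [[-3, 0, 2], [-4, 0, -4], [0, -3, 0]]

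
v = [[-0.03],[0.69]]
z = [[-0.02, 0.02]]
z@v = [[0.01]]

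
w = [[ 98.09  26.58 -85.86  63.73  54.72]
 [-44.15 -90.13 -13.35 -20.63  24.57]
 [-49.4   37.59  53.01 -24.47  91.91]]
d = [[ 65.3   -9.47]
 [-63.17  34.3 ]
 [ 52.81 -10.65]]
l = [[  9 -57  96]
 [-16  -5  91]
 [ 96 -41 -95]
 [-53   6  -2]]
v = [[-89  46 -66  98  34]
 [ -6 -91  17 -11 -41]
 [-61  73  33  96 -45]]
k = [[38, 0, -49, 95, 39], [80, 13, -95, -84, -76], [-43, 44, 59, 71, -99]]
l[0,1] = -57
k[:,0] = [38, 80, -43]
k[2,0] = -43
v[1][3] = -11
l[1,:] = [-16, -5, 91]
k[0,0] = 38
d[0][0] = 65.3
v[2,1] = 73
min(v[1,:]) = -91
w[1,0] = -44.15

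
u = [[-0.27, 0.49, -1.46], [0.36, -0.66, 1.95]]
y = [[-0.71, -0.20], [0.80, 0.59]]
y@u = [[0.12, -0.22, 0.65], [-0.0, 0.00, -0.02]]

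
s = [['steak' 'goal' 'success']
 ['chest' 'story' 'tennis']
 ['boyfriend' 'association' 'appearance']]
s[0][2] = 'success'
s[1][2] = 'tennis'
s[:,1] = ['goal', 'story', 'association']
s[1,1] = 'story'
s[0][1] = 'goal'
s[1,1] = 'story'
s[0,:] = ['steak', 'goal', 'success']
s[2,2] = 'appearance'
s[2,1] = 'association'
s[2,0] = 'boyfriend'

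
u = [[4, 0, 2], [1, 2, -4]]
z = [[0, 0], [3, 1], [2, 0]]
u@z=[[4, 0], [-2, 2]]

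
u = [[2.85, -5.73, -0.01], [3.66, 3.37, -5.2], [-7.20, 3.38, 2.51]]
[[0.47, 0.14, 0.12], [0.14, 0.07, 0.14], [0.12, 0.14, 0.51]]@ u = [[0.99, -1.82, -0.43], [-0.35, -0.09, -0.01], [-2.82, 1.51, 0.55]]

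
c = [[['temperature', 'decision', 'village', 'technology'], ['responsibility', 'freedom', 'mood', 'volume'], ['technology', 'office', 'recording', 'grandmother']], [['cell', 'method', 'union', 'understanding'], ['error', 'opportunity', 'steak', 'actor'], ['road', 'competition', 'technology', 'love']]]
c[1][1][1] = 'opportunity'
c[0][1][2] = 'mood'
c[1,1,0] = 'error'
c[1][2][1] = 'competition'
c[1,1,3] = 'actor'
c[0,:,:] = [['temperature', 'decision', 'village', 'technology'], ['responsibility', 'freedom', 'mood', 'volume'], ['technology', 'office', 'recording', 'grandmother']]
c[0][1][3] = 'volume'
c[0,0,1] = 'decision'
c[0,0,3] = 'technology'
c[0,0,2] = 'village'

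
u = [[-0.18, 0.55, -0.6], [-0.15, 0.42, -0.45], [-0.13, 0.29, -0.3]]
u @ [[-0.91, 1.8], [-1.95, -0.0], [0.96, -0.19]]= [[-1.48, -0.21], [-1.11, -0.18], [-0.74, -0.18]]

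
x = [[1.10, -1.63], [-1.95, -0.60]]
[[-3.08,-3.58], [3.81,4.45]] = x @ [[-2.1, -2.45], [0.47, 0.54]]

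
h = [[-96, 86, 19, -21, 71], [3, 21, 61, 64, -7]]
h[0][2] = 19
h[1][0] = 3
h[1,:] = [3, 21, 61, 64, -7]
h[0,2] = 19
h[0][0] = -96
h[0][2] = 19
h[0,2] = 19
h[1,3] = 64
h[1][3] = 64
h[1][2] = 61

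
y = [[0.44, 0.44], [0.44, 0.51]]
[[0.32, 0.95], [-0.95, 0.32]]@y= [[0.56, 0.63], [-0.28, -0.25]]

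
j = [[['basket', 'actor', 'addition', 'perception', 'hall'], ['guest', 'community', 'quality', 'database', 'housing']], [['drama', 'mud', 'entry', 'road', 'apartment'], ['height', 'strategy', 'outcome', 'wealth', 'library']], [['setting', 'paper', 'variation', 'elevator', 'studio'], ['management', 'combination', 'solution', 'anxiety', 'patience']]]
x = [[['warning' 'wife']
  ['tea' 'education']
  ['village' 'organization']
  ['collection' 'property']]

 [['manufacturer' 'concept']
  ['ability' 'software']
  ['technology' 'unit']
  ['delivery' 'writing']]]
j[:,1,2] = ['quality', 'outcome', 'solution']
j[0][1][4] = 'housing'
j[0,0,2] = 'addition'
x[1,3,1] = 'writing'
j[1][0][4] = 'apartment'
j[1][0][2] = 'entry'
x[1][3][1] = 'writing'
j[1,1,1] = 'strategy'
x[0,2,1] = 'organization'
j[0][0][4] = 'hall'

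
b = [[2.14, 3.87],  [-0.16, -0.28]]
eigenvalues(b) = [1.85, 0.01]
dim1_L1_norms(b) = [6.01, 0.44]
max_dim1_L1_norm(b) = 6.01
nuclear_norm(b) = 4.44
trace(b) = 1.86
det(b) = 0.02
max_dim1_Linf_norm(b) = 3.87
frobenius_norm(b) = 4.43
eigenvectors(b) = [[1.00,-0.88],[-0.07,0.48]]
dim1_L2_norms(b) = [4.42, 0.32]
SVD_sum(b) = [[2.14, 3.87], [-0.16, -0.28]] + [[-0.0, 0.0],[-0.0, 0.0]]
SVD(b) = [[-1.00, 0.07],[0.07, 1.00]] @ diag([4.434013943890616, 0.004510585725053205]) @ [[-0.48, -0.88],[-0.88, 0.48]]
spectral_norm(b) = 4.43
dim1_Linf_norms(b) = [3.87, 0.28]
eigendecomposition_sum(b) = [[2.14, 3.89], [-0.16, -0.29]] + [[-0.0, -0.02], [0.00, 0.01]]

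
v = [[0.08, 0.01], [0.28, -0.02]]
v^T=[[0.08, 0.28], [0.01, -0.02]]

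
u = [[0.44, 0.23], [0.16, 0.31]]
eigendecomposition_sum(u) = [[0.38, 0.33], [0.23, 0.2]] + [[0.06, -0.10], [-0.07, 0.11]]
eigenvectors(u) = [[0.86, -0.65],[0.51, 0.76]]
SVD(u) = [[-0.84, -0.55], [-0.55, 0.84]] @ diag([0.5821778396162743, 0.17108174379438498]) @ [[-0.78, -0.62], [-0.62, 0.78]]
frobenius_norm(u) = 0.61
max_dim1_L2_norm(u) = 0.5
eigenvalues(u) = [0.58, 0.17]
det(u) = 0.10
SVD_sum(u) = [[0.38, 0.30], [0.25, 0.2]] + [[0.06, -0.07], [-0.09, 0.11]]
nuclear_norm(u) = 0.75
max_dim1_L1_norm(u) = 0.67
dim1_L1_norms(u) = [0.67, 0.47]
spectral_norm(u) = 0.58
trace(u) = 0.75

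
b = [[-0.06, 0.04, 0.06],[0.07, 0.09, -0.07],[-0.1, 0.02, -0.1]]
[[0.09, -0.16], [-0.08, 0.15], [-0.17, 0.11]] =b @ [[0.2,0.68], [0.19,-0.2], [1.52,-1.78]]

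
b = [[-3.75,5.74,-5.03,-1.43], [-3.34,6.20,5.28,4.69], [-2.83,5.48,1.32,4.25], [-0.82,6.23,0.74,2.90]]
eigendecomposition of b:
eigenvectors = [[0.05+0.00j, (-0.93+0j), -0.69+0.00j, -0.69-0.00j],[0.71+0.00j, (-0.14+0j), -0.28-0.31j, (-0.28+0.31j)],[0.50+0.00j, -0.34+0.00j, (0.1-0.2j), 0.10+0.20j],[0.48+0.00j, 0.05+0.00j, (-0.03+0.55j), (-0.03-0.55j)]]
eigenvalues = [(12.84+0j), (-4.69+0j), (-0.74+2.26j), (-0.74-2.26j)]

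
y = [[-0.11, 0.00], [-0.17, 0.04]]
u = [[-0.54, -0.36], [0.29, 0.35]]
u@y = [[0.12,-0.01], [-0.09,0.01]]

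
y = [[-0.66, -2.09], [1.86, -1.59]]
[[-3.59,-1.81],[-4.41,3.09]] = y@[[-0.71, 1.89], [1.94, 0.27]]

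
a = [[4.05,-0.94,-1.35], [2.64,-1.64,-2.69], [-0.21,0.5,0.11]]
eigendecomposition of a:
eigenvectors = [[(0.89+0j), (-0.12+0.08j), (-0.12-0.08j)], [(0.45+0j), -0.90+0.00j, -0.90-0.00j], [0.01+0.00j, 0.25+0.34j, (0.25-0.34j)]]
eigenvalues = [(3.56+0j), (-0.52+0.78j), (-0.52-0.78j)]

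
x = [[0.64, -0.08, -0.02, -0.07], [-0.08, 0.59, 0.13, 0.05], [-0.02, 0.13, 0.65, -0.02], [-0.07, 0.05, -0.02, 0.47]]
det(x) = 0.11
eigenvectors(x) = [[0.48,-0.72,-0.48,0.13], [-0.62,-0.06,-0.65,-0.45], [-0.61,-0.6,0.4,0.34], [-0.16,0.33,-0.44,0.82]]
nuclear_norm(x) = 2.35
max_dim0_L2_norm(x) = 0.66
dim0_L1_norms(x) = [0.81, 0.85, 0.82, 0.61]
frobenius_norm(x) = 1.21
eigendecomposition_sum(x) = [[0.18, -0.23, -0.23, -0.06], [-0.23, 0.30, 0.30, 0.08], [-0.23, 0.3, 0.29, 0.08], [-0.06, 0.08, 0.08, 0.02]] + [[0.34, 0.03, 0.28, -0.16],[0.03, 0.0, 0.02, -0.01],[0.28, 0.02, 0.23, -0.13],[-0.16, -0.01, -0.13, 0.07]] + [[0.11, 0.15, -0.09, 0.1], [0.15, 0.20, -0.12, 0.14], [-0.09, -0.12, 0.08, -0.08], [0.10, 0.14, -0.08, 0.09]] + [[0.01,-0.02,0.02,0.04],[-0.02,0.08,-0.06,-0.15],[0.02,-0.06,0.05,0.12],[0.04,-0.15,0.12,0.28]]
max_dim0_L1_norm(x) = 0.85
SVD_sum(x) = [[0.18, -0.23, -0.23, -0.06], [-0.23, 0.3, 0.3, 0.08], [-0.23, 0.30, 0.29, 0.08], [-0.06, 0.08, 0.08, 0.02]] + [[0.34,0.03,0.28,-0.16], [0.03,0.00,0.02,-0.01], [0.28,0.02,0.23,-0.13], [-0.16,-0.01,-0.13,0.07]] + [[0.11, 0.15, -0.09, 0.10], [0.15, 0.20, -0.12, 0.14], [-0.09, -0.12, 0.08, -0.08], [0.10, 0.14, -0.08, 0.09]] + [[0.01, -0.02, 0.02, 0.04], [-0.02, 0.08, -0.06, -0.15], [0.02, -0.06, 0.05, 0.12], [0.04, -0.15, 0.12, 0.28]]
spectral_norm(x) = 0.79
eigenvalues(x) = [0.79, 0.65, 0.48, 0.42]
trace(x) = 2.35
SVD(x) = [[-0.48, -0.72, 0.48, 0.13], [0.62, -0.06, 0.65, -0.45], [0.61, -0.6, -0.40, 0.34], [0.16, 0.33, 0.44, 0.82]] @ diag([0.7926706205944856, 0.6493621669064245, 0.48480432939374307, 0.42316288310534744]) @ [[-0.48,0.62,0.61,0.16], [-0.72,-0.06,-0.60,0.33], [0.48,0.65,-0.4,0.44], [0.13,-0.45,0.34,0.82]]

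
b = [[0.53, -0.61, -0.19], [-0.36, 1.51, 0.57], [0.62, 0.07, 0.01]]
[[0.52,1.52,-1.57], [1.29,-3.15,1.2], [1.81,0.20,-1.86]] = b@[[2.74, 0.57, -2.97], [1.61, -2.26, -0.42], [-0.28, 0.82, 1.34]]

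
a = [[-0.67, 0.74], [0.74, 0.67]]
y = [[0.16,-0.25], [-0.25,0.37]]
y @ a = [[-0.29, -0.05], [0.44, 0.06]]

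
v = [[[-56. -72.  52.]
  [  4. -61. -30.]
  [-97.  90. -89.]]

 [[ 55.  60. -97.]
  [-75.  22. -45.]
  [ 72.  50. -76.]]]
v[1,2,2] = -76.0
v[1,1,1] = 22.0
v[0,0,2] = 52.0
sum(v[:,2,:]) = -50.0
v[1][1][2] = -45.0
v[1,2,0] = 72.0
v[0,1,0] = 4.0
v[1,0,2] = -97.0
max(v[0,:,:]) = 90.0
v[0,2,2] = -89.0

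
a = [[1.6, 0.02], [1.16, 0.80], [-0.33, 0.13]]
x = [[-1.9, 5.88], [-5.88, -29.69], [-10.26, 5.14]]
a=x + [[3.50, -5.86], [7.04, 30.49], [9.93, -5.01]]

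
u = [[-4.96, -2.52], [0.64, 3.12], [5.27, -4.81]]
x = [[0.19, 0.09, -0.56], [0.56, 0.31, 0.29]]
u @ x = [[-2.35, -1.23, 2.05], [1.87, 1.02, 0.55], [-1.69, -1.02, -4.35]]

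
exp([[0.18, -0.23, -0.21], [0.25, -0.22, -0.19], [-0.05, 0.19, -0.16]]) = [[1.17, -0.24, -0.19], [0.25, 0.76, -0.18], [-0.03, 0.16, 0.84]]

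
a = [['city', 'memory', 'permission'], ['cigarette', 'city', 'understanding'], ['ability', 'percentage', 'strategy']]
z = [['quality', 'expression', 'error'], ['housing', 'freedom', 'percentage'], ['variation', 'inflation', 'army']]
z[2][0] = 'variation'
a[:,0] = ['city', 'cigarette', 'ability']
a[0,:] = ['city', 'memory', 'permission']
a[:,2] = ['permission', 'understanding', 'strategy']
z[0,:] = ['quality', 'expression', 'error']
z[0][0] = 'quality'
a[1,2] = 'understanding'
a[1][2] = 'understanding'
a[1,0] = 'cigarette'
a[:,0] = ['city', 'cigarette', 'ability']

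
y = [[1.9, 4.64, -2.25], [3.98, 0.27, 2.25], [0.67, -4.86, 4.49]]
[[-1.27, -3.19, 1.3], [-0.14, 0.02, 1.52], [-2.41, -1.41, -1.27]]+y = [[0.63,1.45,-0.95], [3.84,0.29,3.77], [-1.74,-6.27,3.22]]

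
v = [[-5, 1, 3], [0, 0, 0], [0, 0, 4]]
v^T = [[-5, 0, 0], [1, 0, 0], [3, 0, 4]]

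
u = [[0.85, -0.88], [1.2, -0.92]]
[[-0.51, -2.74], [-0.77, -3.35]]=u @ [[-0.76, -1.56], [-0.15, 1.61]]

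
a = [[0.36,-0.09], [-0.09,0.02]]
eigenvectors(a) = [[0.97, 0.24],  [-0.24, 0.97]]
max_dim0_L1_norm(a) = 0.45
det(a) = -0.00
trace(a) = 0.38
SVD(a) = [[-0.97, 0.24], [0.24, 0.97]] @ diag([0.3823538406167134, 0.0023538406167134475]) @ [[-0.97, 0.24],[-0.24, -0.97]]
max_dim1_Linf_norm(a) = 0.36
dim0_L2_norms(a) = [0.37, 0.09]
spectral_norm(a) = 0.38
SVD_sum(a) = [[0.36,-0.09], [-0.09,0.02]] + [[-0.00, -0.00],[-0.0, -0.00]]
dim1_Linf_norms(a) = [0.36, 0.09]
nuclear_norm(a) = 0.38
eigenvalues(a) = [0.38, -0.0]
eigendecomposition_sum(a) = [[0.36, -0.09], [-0.09, 0.02]] + [[-0.0, -0.00], [-0.0, -0.00]]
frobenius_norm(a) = 0.38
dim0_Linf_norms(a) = [0.36, 0.09]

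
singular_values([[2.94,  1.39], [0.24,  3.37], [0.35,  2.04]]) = [4.5, 2.46]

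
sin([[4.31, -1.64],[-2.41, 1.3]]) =[[-0.61, 0.37], [0.55, 0.08]]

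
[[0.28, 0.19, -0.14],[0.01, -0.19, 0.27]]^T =[[0.28, 0.01], [0.19, -0.19], [-0.14, 0.27]]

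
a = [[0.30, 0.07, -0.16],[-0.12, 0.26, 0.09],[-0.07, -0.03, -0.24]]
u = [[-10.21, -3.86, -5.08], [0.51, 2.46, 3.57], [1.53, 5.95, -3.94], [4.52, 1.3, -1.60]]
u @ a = [[-2.24, -1.57, 2.51], [-0.39, 0.57, -0.72], [0.02, 1.77, 1.24], [1.31, 0.70, -0.22]]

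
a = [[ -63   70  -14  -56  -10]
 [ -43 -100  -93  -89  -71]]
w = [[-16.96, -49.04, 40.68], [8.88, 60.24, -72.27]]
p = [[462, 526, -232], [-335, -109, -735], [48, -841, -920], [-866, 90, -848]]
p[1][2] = -735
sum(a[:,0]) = -106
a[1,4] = -71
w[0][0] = -16.96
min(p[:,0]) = -866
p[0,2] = -232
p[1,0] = -335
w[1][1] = 60.24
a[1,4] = -71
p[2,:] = [48, -841, -920]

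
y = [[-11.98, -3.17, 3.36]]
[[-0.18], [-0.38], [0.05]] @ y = [[2.16,0.57,-0.60], [4.55,1.20,-1.28], [-0.60,-0.16,0.17]]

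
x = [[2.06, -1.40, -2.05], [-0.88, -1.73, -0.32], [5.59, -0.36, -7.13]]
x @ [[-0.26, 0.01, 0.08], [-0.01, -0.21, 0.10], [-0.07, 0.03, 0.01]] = [[-0.38, 0.25, 0.0], [0.27, 0.34, -0.25], [-0.95, -0.08, 0.34]]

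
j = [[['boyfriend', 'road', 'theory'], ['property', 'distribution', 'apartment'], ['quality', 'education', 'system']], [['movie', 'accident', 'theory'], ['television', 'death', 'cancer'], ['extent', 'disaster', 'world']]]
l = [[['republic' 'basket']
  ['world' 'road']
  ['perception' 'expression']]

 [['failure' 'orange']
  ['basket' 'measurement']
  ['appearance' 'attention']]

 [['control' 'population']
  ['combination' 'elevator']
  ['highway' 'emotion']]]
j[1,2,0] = 'extent'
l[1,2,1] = 'attention'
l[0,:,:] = [['republic', 'basket'], ['world', 'road'], ['perception', 'expression']]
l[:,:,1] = [['basket', 'road', 'expression'], ['orange', 'measurement', 'attention'], ['population', 'elevator', 'emotion']]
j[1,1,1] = 'death'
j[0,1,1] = 'distribution'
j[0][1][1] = 'distribution'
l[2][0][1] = 'population'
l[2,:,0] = ['control', 'combination', 'highway']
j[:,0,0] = ['boyfriend', 'movie']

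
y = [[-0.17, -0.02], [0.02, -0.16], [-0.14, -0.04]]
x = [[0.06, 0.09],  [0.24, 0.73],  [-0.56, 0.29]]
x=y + [[0.23, 0.11], [0.22, 0.89], [-0.42, 0.33]]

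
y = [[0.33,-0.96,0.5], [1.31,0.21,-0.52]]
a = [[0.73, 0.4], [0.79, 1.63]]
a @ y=[[0.76, -0.62, 0.16], [2.4, -0.42, -0.45]]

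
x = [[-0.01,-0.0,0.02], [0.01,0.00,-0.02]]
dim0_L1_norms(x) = [0.02, 0.0, 0.04]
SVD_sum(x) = [[-0.01, 0.0, 0.02], [0.01, 0.00, -0.02]] + [[0.00, 0.0, 0.00],[0.00, 0.00, 0.00]]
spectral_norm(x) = 0.03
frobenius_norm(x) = 0.03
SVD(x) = [[-0.71,0.71], [0.71,0.71]] @ diag([0.0316227766016838, 1.1676070251965053e-18]) @ [[0.45, 0.0, -0.89], [0.89, 0.00, 0.45]]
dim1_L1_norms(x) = [0.03, 0.03]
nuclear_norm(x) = 0.03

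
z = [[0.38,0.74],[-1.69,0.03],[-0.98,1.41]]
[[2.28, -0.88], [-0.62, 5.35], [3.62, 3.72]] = z @ [[0.42, -3.16], [2.86, 0.44]]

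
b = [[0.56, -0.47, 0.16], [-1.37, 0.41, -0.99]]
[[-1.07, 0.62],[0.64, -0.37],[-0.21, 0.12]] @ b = [[-1.45, 0.76, -0.78], [0.87, -0.45, 0.47], [-0.28, 0.15, -0.15]]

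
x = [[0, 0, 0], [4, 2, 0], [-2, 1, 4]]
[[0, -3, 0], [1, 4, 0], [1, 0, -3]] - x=[[0, -3, 0], [-3, 2, 0], [3, -1, -7]]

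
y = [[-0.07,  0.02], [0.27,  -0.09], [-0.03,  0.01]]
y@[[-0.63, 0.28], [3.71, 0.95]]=[[0.12, -0.0], [-0.50, -0.01], [0.06, 0.00]]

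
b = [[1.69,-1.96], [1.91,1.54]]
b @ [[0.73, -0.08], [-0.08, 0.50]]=[[1.39, -1.12], [1.27, 0.62]]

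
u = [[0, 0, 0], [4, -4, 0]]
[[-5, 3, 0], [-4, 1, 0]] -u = [[-5, 3, 0], [-8, 5, 0]]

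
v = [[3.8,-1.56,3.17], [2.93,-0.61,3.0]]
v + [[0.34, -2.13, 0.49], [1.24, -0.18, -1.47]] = [[4.14,  -3.69,  3.66], [4.17,  -0.79,  1.53]]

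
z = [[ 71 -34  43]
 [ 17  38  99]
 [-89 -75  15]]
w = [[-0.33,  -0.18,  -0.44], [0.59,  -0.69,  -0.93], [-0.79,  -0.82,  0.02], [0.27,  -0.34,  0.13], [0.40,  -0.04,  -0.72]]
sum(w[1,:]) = -1.0270000000000001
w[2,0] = -0.788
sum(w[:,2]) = -1.9410000000000003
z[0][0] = 71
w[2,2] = 0.018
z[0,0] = 71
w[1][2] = -0.928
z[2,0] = -89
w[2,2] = 0.018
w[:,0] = [-0.33, 0.589, -0.788, 0.273, 0.404]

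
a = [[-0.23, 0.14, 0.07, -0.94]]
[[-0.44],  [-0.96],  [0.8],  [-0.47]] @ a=[[0.10,-0.06,-0.03,0.41], [0.22,-0.13,-0.07,0.90], [-0.18,0.11,0.06,-0.75], [0.11,-0.07,-0.03,0.44]]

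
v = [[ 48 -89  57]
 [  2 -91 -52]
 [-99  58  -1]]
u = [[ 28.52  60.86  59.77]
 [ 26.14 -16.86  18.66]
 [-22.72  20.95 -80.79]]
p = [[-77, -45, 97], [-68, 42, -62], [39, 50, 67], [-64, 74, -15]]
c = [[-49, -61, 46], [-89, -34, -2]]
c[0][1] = -61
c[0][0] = -49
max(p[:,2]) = 97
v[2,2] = -1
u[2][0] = -22.72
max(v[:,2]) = 57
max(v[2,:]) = 58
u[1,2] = 18.66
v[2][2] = -1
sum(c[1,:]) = -125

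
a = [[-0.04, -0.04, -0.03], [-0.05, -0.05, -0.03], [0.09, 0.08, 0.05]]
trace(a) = -0.04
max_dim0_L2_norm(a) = 0.11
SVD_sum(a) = [[-0.04, -0.04, -0.03], [-0.05, -0.05, -0.03], [0.09, 0.08, 0.05]] + [[0.0, -0.00, -0.0], [0.00, -0.0, -0.00], [0.00, -0.00, -0.00]] + [[-0.00, 0.00, -0.0], [0.0, -0.00, 0.0], [0.0, -0.00, 0.00]]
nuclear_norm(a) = 0.17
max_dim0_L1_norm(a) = 0.18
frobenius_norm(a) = 0.16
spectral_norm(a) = 0.16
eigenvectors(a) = [[(0.15-0.11j), (0.15+0.11j), 0j], [(0.51+0.04j), (0.51-0.04j), 0.60+0.00j], [(-0.84+0j), (-0.84-0j), (-0.8+0j)]]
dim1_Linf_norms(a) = [0.04, 0.05, 0.09]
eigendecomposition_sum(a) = [[-0.02-0.02j, -0.02-0.03j, (-0.01-0.03j)], [-0.01-0.07j, 0.02-0.10j, 0.02-0.08j], [0.02+0.11j, -0.02+0.17j, -0.02+0.13j]] + [[-0.02+0.02j, -0.02+0.03j, -0.01+0.03j], [(-0.01+0.07j), (0.02+0.1j), 0.02+0.08j], [0.02-0.11j, -0.02-0.17j, -0.02-0.13j]] + [[(-0+0j), -0.00+0.00j, -0.00+0.00j],[(-0.03+0j), (-0.09+0j), -0.06+0.00j],[(0.04-0j), (0.12-0j), 0.08-0.00j]]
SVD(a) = [[-0.39, -0.85, 0.36], [-0.47, -0.15, -0.87], [0.79, -0.51, -0.34]] @ diag([0.16417109912598968, 0.006274399076285621, 0.002912409311200302]) @ [[0.67, 0.62, 0.4], [-0.62, 0.18, 0.76], [-0.4, 0.76, -0.51]]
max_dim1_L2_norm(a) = 0.13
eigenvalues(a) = [(-0.02+0.01j), (-0.02-0.01j), (-0.01+0j)]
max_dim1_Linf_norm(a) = 0.09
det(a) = -0.00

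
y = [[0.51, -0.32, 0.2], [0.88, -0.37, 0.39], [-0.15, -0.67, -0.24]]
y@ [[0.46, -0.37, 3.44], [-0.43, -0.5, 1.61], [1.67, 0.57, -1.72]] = [[0.71, 0.09, 0.90],[1.22, 0.08, 1.76],[-0.18, 0.25, -1.18]]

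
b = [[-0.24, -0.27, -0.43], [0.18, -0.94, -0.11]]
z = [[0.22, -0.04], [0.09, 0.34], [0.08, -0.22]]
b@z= [[-0.11, 0.01], [-0.05, -0.30]]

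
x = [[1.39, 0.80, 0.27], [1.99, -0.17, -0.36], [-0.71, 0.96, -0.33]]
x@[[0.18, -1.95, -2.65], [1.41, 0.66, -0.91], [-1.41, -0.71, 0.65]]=[[1.00, -2.37, -4.24], [0.63, -3.74, -5.35], [1.69, 2.25, 0.79]]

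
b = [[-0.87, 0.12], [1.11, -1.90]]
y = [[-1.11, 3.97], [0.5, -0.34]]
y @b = [[5.37, -7.68], [-0.81, 0.71]]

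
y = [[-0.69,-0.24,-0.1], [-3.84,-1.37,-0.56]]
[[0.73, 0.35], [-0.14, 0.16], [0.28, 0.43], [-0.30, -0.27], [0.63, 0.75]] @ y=[[-1.85, -0.65, -0.27], [-0.52, -0.19, -0.08], [-1.84, -0.66, -0.27], [1.24, 0.44, 0.18], [-3.31, -1.18, -0.48]]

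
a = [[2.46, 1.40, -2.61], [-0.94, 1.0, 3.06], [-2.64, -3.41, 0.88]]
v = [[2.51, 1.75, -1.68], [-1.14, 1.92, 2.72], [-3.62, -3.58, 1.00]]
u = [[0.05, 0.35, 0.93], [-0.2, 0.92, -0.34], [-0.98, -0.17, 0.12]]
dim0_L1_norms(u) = [1.23, 1.44, 1.39]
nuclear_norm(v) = 10.02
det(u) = 1.00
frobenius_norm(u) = 1.73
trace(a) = 4.34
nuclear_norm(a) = 9.38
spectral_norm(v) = 6.19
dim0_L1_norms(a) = [6.04, 5.81, 6.55]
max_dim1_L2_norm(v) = 5.19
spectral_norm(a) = 5.77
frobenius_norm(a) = 6.74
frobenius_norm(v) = 7.18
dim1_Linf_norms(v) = [2.51, 2.72, 3.62]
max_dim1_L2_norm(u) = 1.0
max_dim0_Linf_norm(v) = 3.62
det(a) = 2.43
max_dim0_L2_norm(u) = 1.0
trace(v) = 5.43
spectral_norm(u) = 1.00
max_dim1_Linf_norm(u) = 0.98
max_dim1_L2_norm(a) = 4.4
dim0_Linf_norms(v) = [3.62, 3.58, 2.72]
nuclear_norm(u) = 3.00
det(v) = -4.51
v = u + a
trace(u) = 1.09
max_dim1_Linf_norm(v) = 3.62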